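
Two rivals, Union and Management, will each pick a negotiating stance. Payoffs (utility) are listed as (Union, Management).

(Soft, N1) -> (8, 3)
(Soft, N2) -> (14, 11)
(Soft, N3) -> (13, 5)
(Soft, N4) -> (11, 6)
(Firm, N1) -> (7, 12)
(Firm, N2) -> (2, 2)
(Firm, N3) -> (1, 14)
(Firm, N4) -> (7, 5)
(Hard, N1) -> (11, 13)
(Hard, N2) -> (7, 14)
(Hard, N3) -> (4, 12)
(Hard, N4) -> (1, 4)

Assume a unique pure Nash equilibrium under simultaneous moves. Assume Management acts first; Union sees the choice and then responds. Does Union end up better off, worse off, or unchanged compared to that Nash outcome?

Union best-responds to each possible Management move:
- N1: BR = Hard, leader payoff 13.
- N2: BR = Soft, leader payoff 11.
- N3: BR = Soft, leader payoff 5.
- N4: BR = Soft, leader payoff 6.
Among 13, 11, 5, 6, the best is 13 at N1. Subgame-perfect outcome: (Hard, N1) with payoffs (11, 13).
Under simultaneous play:
Union's best replies: N1→Hard; N2→Soft; N3→Soft; N4→Soft.
Management's best replies: Soft→N2; Firm→N3; Hard→N2.
The unique mutual best reply is (Soft, N2), giving (14, 11).
Union earns 11 sequentially versus 14 at the Nash outcome: worse off.

worse off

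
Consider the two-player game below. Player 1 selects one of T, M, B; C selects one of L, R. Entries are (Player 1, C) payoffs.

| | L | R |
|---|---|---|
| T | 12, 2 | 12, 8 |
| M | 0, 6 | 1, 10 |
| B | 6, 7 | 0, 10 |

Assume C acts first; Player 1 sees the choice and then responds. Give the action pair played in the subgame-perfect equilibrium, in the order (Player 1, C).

Player 1 best-responds to each possible C move:
- L: BR = T, leader payoff 2.
- R: BR = T, leader payoff 8.
C's induced payoffs are 2, 8, so C commits to R. Subgame-perfect outcome: (T, R) with payoffs (12, 8).

(T, R)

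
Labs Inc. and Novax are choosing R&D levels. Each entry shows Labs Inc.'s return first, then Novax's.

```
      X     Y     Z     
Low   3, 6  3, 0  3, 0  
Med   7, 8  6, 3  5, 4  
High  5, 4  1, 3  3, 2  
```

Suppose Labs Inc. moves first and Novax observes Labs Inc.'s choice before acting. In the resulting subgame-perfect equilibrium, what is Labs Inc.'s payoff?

Backward induction with Labs Inc. moving first.
- Low → Novax plays X (best of 6, 0, 0); Labs Inc. gets 3.
- Med → Novax plays X (best of 8, 3, 4); Labs Inc. gets 7.
- High → Novax plays X (best of 4, 3, 2); Labs Inc. gets 5.
Among 3, 7, 5, the best is 7 at Med. Subgame-perfect outcome: (Med, X) with payoffs (7, 8).

7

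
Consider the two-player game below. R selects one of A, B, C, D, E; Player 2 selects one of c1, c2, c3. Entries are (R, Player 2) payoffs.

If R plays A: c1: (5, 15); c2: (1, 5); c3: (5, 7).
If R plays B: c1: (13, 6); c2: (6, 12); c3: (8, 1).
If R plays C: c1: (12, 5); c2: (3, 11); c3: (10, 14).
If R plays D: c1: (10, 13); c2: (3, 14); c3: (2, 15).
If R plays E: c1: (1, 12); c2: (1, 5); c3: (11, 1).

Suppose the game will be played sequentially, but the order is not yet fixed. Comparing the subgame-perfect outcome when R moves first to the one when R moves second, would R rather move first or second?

If R leads: Player 2's best replies are A→c1, B→c2, C→c3, D→c3, E→c1; R's induced payoffs 5, 6, 10, 2, 1; outcome (C, c3), payoffs (10, 14).
If Player 2 leads: R's best replies are c1→B, c2→B, c3→E; Player 2's induced payoffs 6, 12, 1; outcome (B, c2), payoffs (6, 12).
R gets 10 moving first and 6 moving second, so R prefers to move first.

first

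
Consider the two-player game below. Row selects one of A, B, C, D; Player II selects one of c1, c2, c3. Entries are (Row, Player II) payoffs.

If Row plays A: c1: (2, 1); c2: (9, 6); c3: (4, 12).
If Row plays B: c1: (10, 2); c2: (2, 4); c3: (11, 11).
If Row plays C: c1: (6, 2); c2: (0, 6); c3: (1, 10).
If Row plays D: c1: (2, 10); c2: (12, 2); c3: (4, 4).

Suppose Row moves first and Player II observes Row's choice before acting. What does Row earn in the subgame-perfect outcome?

Player II best-responds to each possible Row move:
- A → Player II plays c3 (best of 1, 6, 12); Row gets 4.
- B → Player II plays c3 (best of 2, 4, 11); Row gets 11.
- C → Player II plays c3 (best of 2, 6, 10); Row gets 1.
- D → Player II plays c1 (best of 10, 2, 4); Row gets 2.
Row's induced payoffs are 4, 11, 1, 2, so Row commits to B. Subgame-perfect outcome: (B, c3) with payoffs (11, 11).

11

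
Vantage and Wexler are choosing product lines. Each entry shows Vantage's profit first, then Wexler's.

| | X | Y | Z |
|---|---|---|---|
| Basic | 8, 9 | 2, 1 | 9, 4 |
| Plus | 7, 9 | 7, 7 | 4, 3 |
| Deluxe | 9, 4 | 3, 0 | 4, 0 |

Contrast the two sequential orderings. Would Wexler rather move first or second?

first

If Vantage leads: Wexler's best replies are Basic→X, Plus→X, Deluxe→X; Vantage's induced payoffs 8, 7, 9; outcome (Deluxe, X), payoffs (9, 4).
If Wexler leads: Vantage's best replies are X→Deluxe, Y→Plus, Z→Basic; Wexler's induced payoffs 4, 7, 4; outcome (Plus, Y), payoffs (7, 7).
Wexler gets 7 moving first and 4 moving second, so Wexler prefers to move first.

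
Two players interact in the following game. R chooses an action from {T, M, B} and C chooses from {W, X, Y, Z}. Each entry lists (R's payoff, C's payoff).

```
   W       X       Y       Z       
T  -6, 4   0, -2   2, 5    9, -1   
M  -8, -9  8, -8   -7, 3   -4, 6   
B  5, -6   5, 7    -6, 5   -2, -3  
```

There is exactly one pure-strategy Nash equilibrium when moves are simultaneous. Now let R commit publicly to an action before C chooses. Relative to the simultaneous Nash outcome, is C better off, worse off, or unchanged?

better off

Work backward from C's decision.
- T: BR = Y, leader payoff 2.
- M: BR = Z, leader payoff -4.
- B: BR = X, leader payoff 5.
Among 2, -4, 5, the best is 5 at B. Subgame-perfect outcome: (B, X) with payoffs (5, 7).
Now find the simultaneous Nash equilibrium.
R's best replies: W→B; X→M; Y→T; Z→T.
C's best replies: T→Y; M→Z; B→X.
Only (T, Y) has each player best-responding; Nash payoffs (2, 5).
C earns 7 sequentially versus 5 at the Nash outcome: better off.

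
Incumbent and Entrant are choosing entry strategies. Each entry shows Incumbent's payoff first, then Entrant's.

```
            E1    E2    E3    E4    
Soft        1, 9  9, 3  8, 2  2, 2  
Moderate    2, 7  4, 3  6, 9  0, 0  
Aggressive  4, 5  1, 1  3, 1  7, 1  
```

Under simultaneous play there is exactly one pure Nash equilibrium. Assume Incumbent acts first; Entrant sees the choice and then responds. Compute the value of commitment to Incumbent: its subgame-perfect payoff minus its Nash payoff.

Backward induction with Incumbent moving first.
- Soft → Entrant plays E1 (best of 9, 3, 2, 2); Incumbent gets 1.
- Moderate → Entrant plays E3 (best of 7, 3, 9, 0); Incumbent gets 6.
- Aggressive → Entrant plays E1 (best of 5, 1, 1, 1); Incumbent gets 4.
Incumbent's induced payoffs are 1, 6, 4, so Incumbent commits to Moderate. Subgame-perfect outcome: (Moderate, E3) with payoffs (6, 9).
Under simultaneous play:
Incumbent's best replies: E1→Aggressive; E2→Soft; E3→Soft; E4→Aggressive.
Entrant's best replies: Soft→E1; Moderate→E3; Aggressive→E1.
Only (Aggressive, E1) has each player best-responding; Nash payoffs (4, 5).
Incumbent's commitment gain: 6 − 4 = 2.

2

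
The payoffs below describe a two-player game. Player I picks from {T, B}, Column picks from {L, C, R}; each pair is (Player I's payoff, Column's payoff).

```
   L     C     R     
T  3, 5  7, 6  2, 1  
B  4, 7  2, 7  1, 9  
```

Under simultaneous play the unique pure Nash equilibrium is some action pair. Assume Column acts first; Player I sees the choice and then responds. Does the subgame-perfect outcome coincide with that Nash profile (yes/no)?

Work backward from Player I's decision.
- L: BR = B, leader payoff 7.
- C: BR = T, leader payoff 6.
- R: BR = T, leader payoff 1.
Maximizing over 7, 6, 1, Column chooses L. Subgame-perfect outcome: (B, L) with payoffs (4, 7).
For the simultaneous game, intersect best replies.
Player I's best replies: L→B; C→T; R→T.
Column's best replies: T→C; B→R.
Only (T, C) has each player best-responding; Nash payoffs (7, 6).
Sequential outcome (B, L) differs from the Nash profile (T, C).

no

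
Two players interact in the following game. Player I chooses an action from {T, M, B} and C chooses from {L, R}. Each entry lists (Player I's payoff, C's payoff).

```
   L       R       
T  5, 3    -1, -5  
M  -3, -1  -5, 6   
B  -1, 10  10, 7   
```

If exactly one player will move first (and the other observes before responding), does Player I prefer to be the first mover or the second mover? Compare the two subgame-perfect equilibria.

If Player I leads: C's best replies are T→L, M→R, B→L; Player I's induced payoffs 5, -5, -1; outcome (T, L), payoffs (5, 3).
If C leads: Player I's best replies are L→T, R→B; C's induced payoffs 3, 7; outcome (B, R), payoffs (10, 7).
Player I gets 5 moving first and 10 moving second, so Player I prefers to move second.

second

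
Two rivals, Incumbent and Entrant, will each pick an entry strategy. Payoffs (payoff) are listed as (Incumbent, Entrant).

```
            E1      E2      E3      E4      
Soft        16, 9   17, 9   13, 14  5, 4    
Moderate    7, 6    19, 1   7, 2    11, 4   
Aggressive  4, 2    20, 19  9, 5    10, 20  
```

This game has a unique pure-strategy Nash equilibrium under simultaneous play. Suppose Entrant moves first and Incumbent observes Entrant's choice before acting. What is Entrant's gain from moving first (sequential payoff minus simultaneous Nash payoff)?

Backward induction with Entrant moving first.
- E1 → Incumbent plays Soft (best of 16, 7, 4); Entrant gets 9.
- E2 → Incumbent plays Aggressive (best of 17, 19, 20); Entrant gets 19.
- E3 → Incumbent plays Soft (best of 13, 7, 9); Entrant gets 14.
- E4 → Incumbent plays Moderate (best of 5, 11, 10); Entrant gets 4.
Among 9, 19, 14, 4, the best is 19 at E2. Subgame-perfect outcome: (Aggressive, E2) with payoffs (20, 19).
Now find the simultaneous Nash equilibrium.
Incumbent's best replies: E1→Soft; E2→Aggressive; E3→Soft; E4→Moderate.
Entrant's best replies: Soft→E3; Moderate→E1; Aggressive→E4.
Only (Soft, E3) has each player best-responding; Nash payoffs (13, 14).
Entrant's commitment gain: 19 − 14 = 5.

5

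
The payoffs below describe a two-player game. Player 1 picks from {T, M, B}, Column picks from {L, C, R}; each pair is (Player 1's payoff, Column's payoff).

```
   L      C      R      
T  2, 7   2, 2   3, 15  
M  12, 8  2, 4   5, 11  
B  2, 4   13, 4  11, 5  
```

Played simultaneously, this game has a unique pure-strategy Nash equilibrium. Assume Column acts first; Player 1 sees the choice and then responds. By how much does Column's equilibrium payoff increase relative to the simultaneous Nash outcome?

Player 1 best-responds to each possible Column move:
- L: Player 1 compares 2, 12, 2 and picks M; Column would get 8.
- C: Player 1 compares 2, 2, 13 and picks B; Column would get 4.
- R: Player 1 compares 3, 5, 11 and picks B; Column would get 5.
Column's induced payoffs are 8, 4, 5, so Column commits to L. Subgame-perfect outcome: (M, L) with payoffs (12, 8).
Now find the simultaneous Nash equilibrium.
Player 1's best replies: L→M; C→B; R→B.
Column's best replies: T→R; M→R; B→R.
The unique mutual best reply is (B, R), giving (11, 5).
Column's commitment gain: 8 − 5 = 3.

3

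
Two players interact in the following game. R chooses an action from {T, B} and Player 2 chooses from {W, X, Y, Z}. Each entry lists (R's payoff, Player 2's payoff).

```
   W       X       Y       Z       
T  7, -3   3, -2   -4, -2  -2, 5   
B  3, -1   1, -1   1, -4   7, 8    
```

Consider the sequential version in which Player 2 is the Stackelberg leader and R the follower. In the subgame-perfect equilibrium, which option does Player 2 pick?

Work backward from R's decision.
- W: R compares 7, 3 and picks T; Player 2 would get -3.
- X: R compares 3, 1 and picks T; Player 2 would get -2.
- Y: R compares -4, 1 and picks B; Player 2 would get -4.
- Z: R compares -2, 7 and picks B; Player 2 would get 8.
Among -3, -2, -4, 8, the best is 8 at Z. Subgame-perfect outcome: (B, Z) with payoffs (7, 8).

Z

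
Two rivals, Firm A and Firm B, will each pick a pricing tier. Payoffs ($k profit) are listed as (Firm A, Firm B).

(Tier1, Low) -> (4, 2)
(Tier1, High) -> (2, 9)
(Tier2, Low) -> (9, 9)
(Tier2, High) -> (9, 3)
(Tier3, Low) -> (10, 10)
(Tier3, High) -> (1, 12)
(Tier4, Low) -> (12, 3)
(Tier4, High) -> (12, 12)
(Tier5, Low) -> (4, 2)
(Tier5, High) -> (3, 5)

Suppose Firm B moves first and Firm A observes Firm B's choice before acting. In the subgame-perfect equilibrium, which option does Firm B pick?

Solve by backward induction (Firm B leads).
- Low: Firm A compares 4, 9, 10, 12, 4 and picks Tier4; Firm B would get 3.
- High: Firm A compares 2, 9, 1, 12, 3 and picks Tier4; Firm B would get 12.
Among 3, 12, the best is 12 at High. Subgame-perfect outcome: (Tier4, High) with payoffs (12, 12).

High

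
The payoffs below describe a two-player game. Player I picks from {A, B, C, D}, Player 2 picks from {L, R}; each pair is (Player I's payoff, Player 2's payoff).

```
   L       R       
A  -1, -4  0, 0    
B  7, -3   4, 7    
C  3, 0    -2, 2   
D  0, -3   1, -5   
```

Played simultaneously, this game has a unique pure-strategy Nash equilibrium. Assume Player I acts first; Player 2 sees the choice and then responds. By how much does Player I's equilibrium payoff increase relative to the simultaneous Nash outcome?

Backward induction with Player I moving first.
- A → Player 2 plays R (best of -4, 0); Player I gets 0.
- B → Player 2 plays R (best of -3, 7); Player I gets 4.
- C → Player 2 plays R (best of 0, 2); Player I gets -2.
- D → Player 2 plays L (best of -3, -5); Player I gets 0.
Player I's induced payoffs are 0, 4, -2, 0, so Player I commits to B. Subgame-perfect outcome: (B, R) with payoffs (4, 7).
Now find the simultaneous Nash equilibrium.
Player I's best replies: L→B; R→B.
Player 2's best replies: A→R; B→R; C→R; D→L.
The unique mutual best reply is (B, R), giving (4, 7).
Player I's commitment gain: 4 − 4 = 0.

0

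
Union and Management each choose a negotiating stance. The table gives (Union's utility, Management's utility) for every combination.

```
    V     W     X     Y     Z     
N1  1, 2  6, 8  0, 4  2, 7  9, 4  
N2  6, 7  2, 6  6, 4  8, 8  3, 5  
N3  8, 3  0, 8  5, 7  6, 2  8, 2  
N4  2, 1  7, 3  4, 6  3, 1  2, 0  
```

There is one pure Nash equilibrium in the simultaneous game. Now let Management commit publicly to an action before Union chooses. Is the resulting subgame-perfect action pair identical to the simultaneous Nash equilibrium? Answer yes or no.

Union best-responds to each possible Management move:
- V: BR = N3, leader payoff 3.
- W: BR = N4, leader payoff 3.
- X: BR = N2, leader payoff 4.
- Y: BR = N2, leader payoff 8.
- Z: BR = N1, leader payoff 4.
Among 3, 3, 4, 8, 4, the best is 8 at Y. Subgame-perfect outcome: (N2, Y) with payoffs (8, 8).
Now find the simultaneous Nash equilibrium.
Union's best replies: V→N3; W→N4; X→N2; Y→N2; Z→N1.
Management's best replies: N1→W; N2→Y; N3→W; N4→X.
Only (N2, Y) has each player best-responding; Nash payoffs (8, 8).
Sequential outcome (N2, Y) coincides with the Nash profile (N2, Y).

yes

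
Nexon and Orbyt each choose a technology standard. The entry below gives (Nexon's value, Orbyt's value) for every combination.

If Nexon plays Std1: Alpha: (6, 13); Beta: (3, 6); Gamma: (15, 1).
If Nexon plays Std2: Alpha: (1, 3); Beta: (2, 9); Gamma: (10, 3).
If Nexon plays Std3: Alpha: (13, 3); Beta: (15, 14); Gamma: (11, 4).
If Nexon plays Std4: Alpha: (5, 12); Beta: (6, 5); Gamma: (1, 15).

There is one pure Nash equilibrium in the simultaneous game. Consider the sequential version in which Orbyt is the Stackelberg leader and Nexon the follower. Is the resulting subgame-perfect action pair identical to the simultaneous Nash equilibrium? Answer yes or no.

Nexon best-responds to each possible Orbyt move:
- Alpha: BR = Std3, leader payoff 3.
- Beta: BR = Std3, leader payoff 14.
- Gamma: BR = Std1, leader payoff 1.
Orbyt's induced payoffs are 3, 14, 1, so Orbyt commits to Beta. Subgame-perfect outcome: (Std3, Beta) with payoffs (15, 14).
Under simultaneous play:
Nexon's best replies: Alpha→Std3; Beta→Std3; Gamma→Std1.
Orbyt's best replies: Std1→Alpha; Std2→Beta; Std3→Beta; Std4→Gamma.
Only (Std3, Beta) has each player best-responding; Nash payoffs (15, 14).
Sequential outcome (Std3, Beta) coincides with the Nash profile (Std3, Beta).

yes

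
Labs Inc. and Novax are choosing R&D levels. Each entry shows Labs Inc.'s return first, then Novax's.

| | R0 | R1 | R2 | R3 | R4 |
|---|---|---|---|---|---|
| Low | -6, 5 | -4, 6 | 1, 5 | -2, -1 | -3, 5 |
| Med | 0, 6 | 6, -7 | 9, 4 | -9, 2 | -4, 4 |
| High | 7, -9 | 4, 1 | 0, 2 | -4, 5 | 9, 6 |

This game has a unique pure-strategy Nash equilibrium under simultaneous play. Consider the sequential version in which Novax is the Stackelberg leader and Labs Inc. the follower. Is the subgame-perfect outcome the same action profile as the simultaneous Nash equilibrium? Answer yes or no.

Labs Inc. best-responds to each possible Novax move:
- R0 → Labs Inc. plays High (best of -6, 0, 7); Novax gets -9.
- R1 → Labs Inc. plays Med (best of -4, 6, 4); Novax gets -7.
- R2 → Labs Inc. plays Med (best of 1, 9, 0); Novax gets 4.
- R3 → Labs Inc. plays Low (best of -2, -9, -4); Novax gets -1.
- R4 → Labs Inc. plays High (best of -3, -4, 9); Novax gets 6.
Among -9, -7, 4, -1, 6, the best is 6 at R4. Subgame-perfect outcome: (High, R4) with payoffs (9, 6).
Now find the simultaneous Nash equilibrium.
Labs Inc.'s best replies: R0→High; R1→Med; R2→Med; R3→Low; R4→High.
Novax's best replies: Low→R1; Med→R0; High→R4.
The unique mutual best reply is (High, R4), giving (9, 6).
Sequential outcome (High, R4) coincides with the Nash profile (High, R4).

yes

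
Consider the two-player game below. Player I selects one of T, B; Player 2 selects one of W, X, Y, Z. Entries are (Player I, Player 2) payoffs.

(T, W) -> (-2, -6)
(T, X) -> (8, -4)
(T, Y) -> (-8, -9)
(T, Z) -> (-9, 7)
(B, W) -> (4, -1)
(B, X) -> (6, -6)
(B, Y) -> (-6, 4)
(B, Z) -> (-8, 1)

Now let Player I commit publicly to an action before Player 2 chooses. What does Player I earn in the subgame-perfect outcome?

Player 2 best-responds to each possible Player I move:
- T → Player 2 plays Z (best of -6, -4, -9, 7); Player I gets -9.
- B → Player 2 plays Y (best of -1, -6, 4, 1); Player I gets -6.
Player I's induced payoffs are -9, -6, so Player I commits to B. Subgame-perfect outcome: (B, Y) with payoffs (-6, 4).

-6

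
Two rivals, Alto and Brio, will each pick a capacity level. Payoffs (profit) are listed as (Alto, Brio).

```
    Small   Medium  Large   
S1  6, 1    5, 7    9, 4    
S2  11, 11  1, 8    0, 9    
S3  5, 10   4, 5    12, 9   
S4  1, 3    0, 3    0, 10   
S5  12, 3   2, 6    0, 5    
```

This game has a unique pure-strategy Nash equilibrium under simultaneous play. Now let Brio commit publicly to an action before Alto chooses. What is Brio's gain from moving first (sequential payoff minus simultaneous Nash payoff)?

2

Backward induction with Brio moving first.
- Small → Alto plays S5 (best of 6, 11, 5, 1, 12); Brio gets 3.
- Medium → Alto plays S1 (best of 5, 1, 4, 0, 2); Brio gets 7.
- Large → Alto plays S3 (best of 9, 0, 12, 0, 0); Brio gets 9.
Among 3, 7, 9, the best is 9 at Large. Subgame-perfect outcome: (S3, Large) with payoffs (12, 9).
For the simultaneous game, intersect best replies.
Alto's best replies: Small→S5; Medium→S1; Large→S3.
Brio's best replies: S1→Medium; S2→Small; S3→Small; S4→Large; S5→Medium.
Only (S1, Medium) has each player best-responding; Nash payoffs (5, 7).
Brio's commitment gain: 9 − 7 = 2.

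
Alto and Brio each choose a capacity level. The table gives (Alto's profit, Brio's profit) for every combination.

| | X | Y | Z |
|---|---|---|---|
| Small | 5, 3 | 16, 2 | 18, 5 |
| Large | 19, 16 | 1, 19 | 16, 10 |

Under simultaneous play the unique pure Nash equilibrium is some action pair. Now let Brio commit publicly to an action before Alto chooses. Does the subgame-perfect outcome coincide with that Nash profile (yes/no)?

Alto best-responds to each possible Brio move:
- X → Alto plays Large (best of 5, 19); Brio gets 16.
- Y → Alto plays Small (best of 16, 1); Brio gets 2.
- Z → Alto plays Small (best of 18, 16); Brio gets 5.
Brio's induced payoffs are 16, 2, 5, so Brio commits to X. Subgame-perfect outcome: (Large, X) with payoffs (19, 16).
For the simultaneous game, intersect best replies.
Alto's best replies: X→Large; Y→Small; Z→Small.
Brio's best replies: Small→Z; Large→Y.
The unique mutual best reply is (Small, Z), giving (18, 5).
Sequential outcome (Large, X) differs from the Nash profile (Small, Z).

no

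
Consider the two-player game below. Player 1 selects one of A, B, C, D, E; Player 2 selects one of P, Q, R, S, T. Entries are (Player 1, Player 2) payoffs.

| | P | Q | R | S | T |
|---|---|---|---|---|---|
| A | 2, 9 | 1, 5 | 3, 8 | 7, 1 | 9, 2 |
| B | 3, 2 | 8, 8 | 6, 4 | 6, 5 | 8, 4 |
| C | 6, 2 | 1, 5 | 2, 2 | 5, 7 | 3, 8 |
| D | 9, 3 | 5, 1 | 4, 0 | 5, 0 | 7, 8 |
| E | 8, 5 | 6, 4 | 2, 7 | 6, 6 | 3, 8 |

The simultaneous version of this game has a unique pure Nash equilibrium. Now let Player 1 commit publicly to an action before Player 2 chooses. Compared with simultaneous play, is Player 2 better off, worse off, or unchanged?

unchanged

Solve by backward induction (Player 1 leads).
- A → Player 2 plays P (best of 9, 5, 8, 1, 2); Player 1 gets 2.
- B → Player 2 plays Q (best of 2, 8, 4, 5, 4); Player 1 gets 8.
- C → Player 2 plays T (best of 2, 5, 2, 7, 8); Player 1 gets 3.
- D → Player 2 plays T (best of 3, 1, 0, 0, 8); Player 1 gets 7.
- E → Player 2 plays T (best of 5, 4, 7, 6, 8); Player 1 gets 3.
Player 1's induced payoffs are 2, 8, 3, 7, 3, so Player 1 commits to B. Subgame-perfect outcome: (B, Q) with payoffs (8, 8).
Under simultaneous play:
Player 1's best replies: P→D; Q→B; R→B; S→A; T→A.
Player 2's best replies: A→P; B→Q; C→T; D→T; E→T.
The unique mutual best reply is (B, Q), giving (8, 8).
Player 2 earns 8 sequentially versus 8 at the Nash outcome: unchanged.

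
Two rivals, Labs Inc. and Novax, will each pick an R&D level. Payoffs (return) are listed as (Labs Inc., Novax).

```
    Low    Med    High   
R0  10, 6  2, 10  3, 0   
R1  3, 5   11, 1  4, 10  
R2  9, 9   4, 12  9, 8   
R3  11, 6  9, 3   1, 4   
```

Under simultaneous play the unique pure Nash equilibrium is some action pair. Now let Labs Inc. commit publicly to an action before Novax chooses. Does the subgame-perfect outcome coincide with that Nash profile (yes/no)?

yes

Backward induction with Labs Inc. moving first.
- R0: Novax compares 6, 10, 0 and picks Med; Labs Inc. would get 2.
- R1: Novax compares 5, 1, 10 and picks High; Labs Inc. would get 4.
- R2: Novax compares 9, 12, 8 and picks Med; Labs Inc. would get 4.
- R3: Novax compares 6, 3, 4 and picks Low; Labs Inc. would get 11.
Maximizing over 2, 4, 4, 11, Labs Inc. chooses R3. Subgame-perfect outcome: (R3, Low) with payoffs (11, 6).
Now find the simultaneous Nash equilibrium.
Labs Inc.'s best replies: Low→R3; Med→R1; High→R2.
Novax's best replies: R0→Med; R1→High; R2→Med; R3→Low.
Only (R3, Low) has each player best-responding; Nash payoffs (11, 6).
Sequential outcome (R3, Low) coincides with the Nash profile (R3, Low).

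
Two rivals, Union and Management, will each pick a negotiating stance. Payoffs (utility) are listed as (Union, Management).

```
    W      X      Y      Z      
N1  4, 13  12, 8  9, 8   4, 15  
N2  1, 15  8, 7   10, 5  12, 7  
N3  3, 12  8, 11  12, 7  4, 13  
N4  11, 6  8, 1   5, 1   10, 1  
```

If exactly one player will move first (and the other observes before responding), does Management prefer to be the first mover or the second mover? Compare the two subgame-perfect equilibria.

first

If Union leads: Management's best replies are N1→Z, N2→W, N3→Z, N4→W; Union's induced payoffs 4, 1, 4, 11; outcome (N4, W), payoffs (11, 6).
If Management leads: Union's best replies are W→N4, X→N1, Y→N3, Z→N2; Management's induced payoffs 6, 8, 7, 7; outcome (N1, X), payoffs (12, 8).
Management gets 8 moving first and 6 moving second, so Management prefers to move first.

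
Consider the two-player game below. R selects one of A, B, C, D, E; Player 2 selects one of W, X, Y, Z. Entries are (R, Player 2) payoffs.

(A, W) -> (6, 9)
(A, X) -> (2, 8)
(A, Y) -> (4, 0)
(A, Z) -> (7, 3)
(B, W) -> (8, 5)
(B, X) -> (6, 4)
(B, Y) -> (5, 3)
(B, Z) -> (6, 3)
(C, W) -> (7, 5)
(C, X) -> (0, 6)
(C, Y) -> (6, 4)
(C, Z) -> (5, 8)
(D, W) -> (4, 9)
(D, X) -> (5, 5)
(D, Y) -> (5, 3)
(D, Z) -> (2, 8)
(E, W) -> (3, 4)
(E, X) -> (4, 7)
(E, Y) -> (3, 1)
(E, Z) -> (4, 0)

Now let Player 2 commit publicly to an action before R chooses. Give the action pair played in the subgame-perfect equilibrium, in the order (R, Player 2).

Work backward from R's decision.
- W → R plays B (best of 6, 8, 7, 4, 3); Player 2 gets 5.
- X → R plays B (best of 2, 6, 0, 5, 4); Player 2 gets 4.
- Y → R plays C (best of 4, 5, 6, 5, 3); Player 2 gets 4.
- Z → R plays A (best of 7, 6, 5, 2, 4); Player 2 gets 3.
Maximizing over 5, 4, 4, 3, Player 2 chooses W. Subgame-perfect outcome: (B, W) with payoffs (8, 5).

(B, W)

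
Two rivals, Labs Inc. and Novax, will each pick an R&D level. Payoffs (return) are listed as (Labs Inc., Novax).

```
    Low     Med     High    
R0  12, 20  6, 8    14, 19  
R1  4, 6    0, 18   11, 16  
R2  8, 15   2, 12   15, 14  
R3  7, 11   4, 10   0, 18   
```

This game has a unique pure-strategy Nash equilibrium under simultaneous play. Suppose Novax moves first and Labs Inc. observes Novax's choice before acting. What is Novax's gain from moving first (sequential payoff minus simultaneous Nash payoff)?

0

Work backward from Labs Inc.'s decision.
- Low: BR = R0, leader payoff 20.
- Med: BR = R0, leader payoff 8.
- High: BR = R2, leader payoff 14.
Among 20, 8, 14, the best is 20 at Low. Subgame-perfect outcome: (R0, Low) with payoffs (12, 20).
Now find the simultaneous Nash equilibrium.
Labs Inc.'s best replies: Low→R0; Med→R0; High→R2.
Novax's best replies: R0→Low; R1→Med; R2→Low; R3→High.
Only (R0, Low) has each player best-responding; Nash payoffs (12, 20).
Novax's commitment gain: 20 − 20 = 0.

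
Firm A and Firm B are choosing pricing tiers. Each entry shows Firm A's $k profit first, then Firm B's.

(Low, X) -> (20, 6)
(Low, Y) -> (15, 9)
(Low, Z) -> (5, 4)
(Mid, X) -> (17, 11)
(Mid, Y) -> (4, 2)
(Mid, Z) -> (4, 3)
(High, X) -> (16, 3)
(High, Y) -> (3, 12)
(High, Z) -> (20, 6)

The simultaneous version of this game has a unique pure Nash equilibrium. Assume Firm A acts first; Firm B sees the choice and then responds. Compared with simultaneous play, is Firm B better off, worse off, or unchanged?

better off

Backward induction with Firm A moving first.
- Low: Firm B compares 6, 9, 4 and picks Y; Firm A would get 15.
- Mid: Firm B compares 11, 2, 3 and picks X; Firm A would get 17.
- High: Firm B compares 3, 12, 6 and picks Y; Firm A would get 3.
Among 15, 17, 3, the best is 17 at Mid. Subgame-perfect outcome: (Mid, X) with payoffs (17, 11).
Under simultaneous play:
Firm A's best replies: X→Low; Y→Low; Z→High.
Firm B's best replies: Low→Y; Mid→X; High→Y.
Only (Low, Y) has each player best-responding; Nash payoffs (15, 9).
Firm B earns 11 sequentially versus 9 at the Nash outcome: better off.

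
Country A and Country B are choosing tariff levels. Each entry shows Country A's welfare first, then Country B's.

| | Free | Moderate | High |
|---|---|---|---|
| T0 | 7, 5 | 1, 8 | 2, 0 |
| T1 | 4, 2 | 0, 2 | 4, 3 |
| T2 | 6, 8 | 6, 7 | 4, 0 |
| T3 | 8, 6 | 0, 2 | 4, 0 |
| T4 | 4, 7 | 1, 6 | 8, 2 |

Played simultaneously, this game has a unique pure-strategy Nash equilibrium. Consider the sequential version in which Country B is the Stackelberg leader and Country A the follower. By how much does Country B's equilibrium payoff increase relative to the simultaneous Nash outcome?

Solve by backward induction (Country B leads).
- Free → Country A plays T3 (best of 7, 4, 6, 8, 4); Country B gets 6.
- Moderate → Country A plays T2 (best of 1, 0, 6, 0, 1); Country B gets 7.
- High → Country A plays T4 (best of 2, 4, 4, 4, 8); Country B gets 2.
Country B's induced payoffs are 6, 7, 2, so Country B commits to Moderate. Subgame-perfect outcome: (T2, Moderate) with payoffs (6, 7).
Under simultaneous play:
Country A's best replies: Free→T3; Moderate→T2; High→T4.
Country B's best replies: T0→Moderate; T1→High; T2→Free; T3→Free; T4→Free.
The unique mutual best reply is (T3, Free), giving (8, 6).
Country B's commitment gain: 7 − 6 = 1.

1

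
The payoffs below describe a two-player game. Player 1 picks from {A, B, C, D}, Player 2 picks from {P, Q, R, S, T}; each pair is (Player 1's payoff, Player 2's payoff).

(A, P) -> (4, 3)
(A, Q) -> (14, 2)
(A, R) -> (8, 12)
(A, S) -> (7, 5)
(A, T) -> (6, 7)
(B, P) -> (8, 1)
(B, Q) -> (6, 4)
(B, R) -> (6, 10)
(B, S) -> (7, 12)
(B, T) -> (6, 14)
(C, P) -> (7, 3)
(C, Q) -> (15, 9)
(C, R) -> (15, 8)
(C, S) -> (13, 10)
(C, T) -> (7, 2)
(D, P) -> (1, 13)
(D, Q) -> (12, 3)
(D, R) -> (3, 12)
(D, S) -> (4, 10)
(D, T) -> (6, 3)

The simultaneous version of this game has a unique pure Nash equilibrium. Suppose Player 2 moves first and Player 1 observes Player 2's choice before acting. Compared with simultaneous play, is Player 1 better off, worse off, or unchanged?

Solve by backward induction (Player 2 leads).
- P: BR = B, leader payoff 1.
- Q: BR = C, leader payoff 9.
- R: BR = C, leader payoff 8.
- S: BR = C, leader payoff 10.
- T: BR = C, leader payoff 2.
Player 2's induced payoffs are 1, 9, 8, 10, 2, so Player 2 commits to S. Subgame-perfect outcome: (C, S) with payoffs (13, 10).
Now find the simultaneous Nash equilibrium.
Player 1's best replies: P→B; Q→C; R→C; S→C; T→C.
Player 2's best replies: A→R; B→T; C→S; D→P.
Only (C, S) has each player best-responding; Nash payoffs (13, 10).
Player 1 earns 13 sequentially versus 13 at the Nash outcome: unchanged.

unchanged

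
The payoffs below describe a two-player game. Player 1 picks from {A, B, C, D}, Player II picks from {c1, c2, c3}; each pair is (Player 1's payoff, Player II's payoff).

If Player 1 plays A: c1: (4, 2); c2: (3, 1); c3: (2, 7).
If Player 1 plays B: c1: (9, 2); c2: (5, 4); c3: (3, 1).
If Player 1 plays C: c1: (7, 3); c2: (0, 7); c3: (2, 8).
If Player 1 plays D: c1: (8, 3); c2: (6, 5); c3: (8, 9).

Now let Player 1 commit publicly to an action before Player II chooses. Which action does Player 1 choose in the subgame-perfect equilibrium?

Backward induction with Player 1 moving first.
- A: Player II compares 2, 1, 7 and picks c3; Player 1 would get 2.
- B: Player II compares 2, 4, 1 and picks c2; Player 1 would get 5.
- C: Player II compares 3, 7, 8 and picks c3; Player 1 would get 2.
- D: Player II compares 3, 5, 9 and picks c3; Player 1 would get 8.
Among 2, 5, 2, 8, the best is 8 at D. Subgame-perfect outcome: (D, c3) with payoffs (8, 9).

D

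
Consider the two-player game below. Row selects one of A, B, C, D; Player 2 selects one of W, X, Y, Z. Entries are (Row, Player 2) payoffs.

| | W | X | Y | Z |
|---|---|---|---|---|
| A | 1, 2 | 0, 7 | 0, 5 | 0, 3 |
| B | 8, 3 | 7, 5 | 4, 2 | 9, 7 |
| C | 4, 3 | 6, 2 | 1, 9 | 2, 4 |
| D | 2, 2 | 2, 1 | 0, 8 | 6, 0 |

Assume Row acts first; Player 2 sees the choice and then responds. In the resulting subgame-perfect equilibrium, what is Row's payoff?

9

Solve by backward induction (Row leads).
- A: BR = X, leader payoff 0.
- B: BR = Z, leader payoff 9.
- C: BR = Y, leader payoff 1.
- D: BR = Y, leader payoff 0.
Maximizing over 0, 9, 1, 0, Row chooses B. Subgame-perfect outcome: (B, Z) with payoffs (9, 7).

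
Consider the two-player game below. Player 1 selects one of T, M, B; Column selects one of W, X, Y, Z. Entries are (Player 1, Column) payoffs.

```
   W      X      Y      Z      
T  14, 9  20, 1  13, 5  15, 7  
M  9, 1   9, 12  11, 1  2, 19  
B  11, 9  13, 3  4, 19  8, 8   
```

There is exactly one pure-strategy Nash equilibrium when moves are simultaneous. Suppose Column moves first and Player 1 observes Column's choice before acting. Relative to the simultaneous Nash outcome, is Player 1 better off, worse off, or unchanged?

Backward induction with Column moving first.
- W: BR = T, leader payoff 9.
- X: BR = T, leader payoff 1.
- Y: BR = T, leader payoff 5.
- Z: BR = T, leader payoff 7.
Among 9, 1, 5, 7, the best is 9 at W. Subgame-perfect outcome: (T, W) with payoffs (14, 9).
For the simultaneous game, intersect best replies.
Player 1's best replies: W→T; X→T; Y→T; Z→T.
Column's best replies: T→W; M→Z; B→Y.
The unique mutual best reply is (T, W), giving (14, 9).
Player 1 earns 14 sequentially versus 14 at the Nash outcome: unchanged.

unchanged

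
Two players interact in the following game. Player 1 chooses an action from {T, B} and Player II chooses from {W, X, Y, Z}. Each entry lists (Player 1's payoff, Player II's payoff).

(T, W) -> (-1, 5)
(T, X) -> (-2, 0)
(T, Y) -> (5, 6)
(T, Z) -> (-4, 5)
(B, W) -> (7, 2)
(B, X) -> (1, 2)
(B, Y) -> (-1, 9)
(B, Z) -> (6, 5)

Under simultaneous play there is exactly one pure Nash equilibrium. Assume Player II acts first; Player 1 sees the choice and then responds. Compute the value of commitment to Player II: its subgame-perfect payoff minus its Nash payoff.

Backward induction with Player II moving first.
- W: BR = B, leader payoff 2.
- X: BR = B, leader payoff 2.
- Y: BR = T, leader payoff 6.
- Z: BR = B, leader payoff 5.
Among 2, 2, 6, 5, the best is 6 at Y. Subgame-perfect outcome: (T, Y) with payoffs (5, 6).
Under simultaneous play:
Player 1's best replies: W→B; X→B; Y→T; Z→B.
Player II's best replies: T→Y; B→Y.
The unique mutual best reply is (T, Y), giving (5, 6).
Player II's commitment gain: 6 − 6 = 0.

0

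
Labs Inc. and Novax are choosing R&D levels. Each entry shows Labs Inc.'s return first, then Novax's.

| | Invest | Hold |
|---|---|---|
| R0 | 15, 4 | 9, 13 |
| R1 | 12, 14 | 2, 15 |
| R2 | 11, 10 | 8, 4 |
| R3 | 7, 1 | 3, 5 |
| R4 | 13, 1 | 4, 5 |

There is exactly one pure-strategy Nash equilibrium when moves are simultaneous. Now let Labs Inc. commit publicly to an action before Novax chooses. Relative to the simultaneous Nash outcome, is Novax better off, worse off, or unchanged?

worse off

Backward induction with Labs Inc. moving first.
- R0: BR = Hold, leader payoff 9.
- R1: BR = Hold, leader payoff 2.
- R2: BR = Invest, leader payoff 11.
- R3: BR = Hold, leader payoff 3.
- R4: BR = Hold, leader payoff 4.
Among 9, 2, 11, 3, 4, the best is 11 at R2. Subgame-perfect outcome: (R2, Invest) with payoffs (11, 10).
For the simultaneous game, intersect best replies.
Labs Inc.'s best replies: Invest→R0; Hold→R0.
Novax's best replies: R0→Hold; R1→Hold; R2→Invest; R3→Hold; R4→Hold.
The unique mutual best reply is (R0, Hold), giving (9, 13).
Novax earns 10 sequentially versus 13 at the Nash outcome: worse off.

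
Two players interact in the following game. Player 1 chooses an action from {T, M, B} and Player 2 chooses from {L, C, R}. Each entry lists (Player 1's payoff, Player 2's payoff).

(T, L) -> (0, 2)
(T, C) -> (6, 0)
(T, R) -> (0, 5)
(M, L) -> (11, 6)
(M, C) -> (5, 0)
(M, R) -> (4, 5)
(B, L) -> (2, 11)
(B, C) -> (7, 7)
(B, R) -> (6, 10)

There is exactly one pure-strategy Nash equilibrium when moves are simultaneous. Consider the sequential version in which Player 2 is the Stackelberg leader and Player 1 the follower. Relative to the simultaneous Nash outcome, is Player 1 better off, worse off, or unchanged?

Player 1 best-responds to each possible Player 2 move:
- L → Player 1 plays M (best of 0, 11, 2); Player 2 gets 6.
- C → Player 1 plays B (best of 6, 5, 7); Player 2 gets 7.
- R → Player 1 plays B (best of 0, 4, 6); Player 2 gets 10.
Among 6, 7, 10, the best is 10 at R. Subgame-perfect outcome: (B, R) with payoffs (6, 10).
Under simultaneous play:
Player 1's best replies: L→M; C→B; R→B.
Player 2's best replies: T→R; M→L; B→L.
The unique mutual best reply is (M, L), giving (11, 6).
Player 1 earns 6 sequentially versus 11 at the Nash outcome: worse off.

worse off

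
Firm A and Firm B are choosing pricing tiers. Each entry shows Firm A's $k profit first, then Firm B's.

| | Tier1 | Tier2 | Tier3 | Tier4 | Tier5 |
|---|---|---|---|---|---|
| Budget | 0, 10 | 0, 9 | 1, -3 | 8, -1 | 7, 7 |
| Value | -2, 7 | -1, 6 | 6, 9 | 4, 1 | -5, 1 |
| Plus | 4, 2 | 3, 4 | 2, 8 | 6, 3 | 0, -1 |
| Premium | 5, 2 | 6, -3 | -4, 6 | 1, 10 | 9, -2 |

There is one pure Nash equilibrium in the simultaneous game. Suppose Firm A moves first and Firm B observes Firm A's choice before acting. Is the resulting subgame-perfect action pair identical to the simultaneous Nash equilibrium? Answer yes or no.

Firm B best-responds to each possible Firm A move:
- Budget → Firm B plays Tier1 (best of 10, 9, -3, -1, 7); Firm A gets 0.
- Value → Firm B plays Tier3 (best of 7, 6, 9, 1, 1); Firm A gets 6.
- Plus → Firm B plays Tier3 (best of 2, 4, 8, 3, -1); Firm A gets 2.
- Premium → Firm B plays Tier4 (best of 2, -3, 6, 10, -2); Firm A gets 1.
Among 0, 6, 2, 1, the best is 6 at Value. Subgame-perfect outcome: (Value, Tier3) with payoffs (6, 9).
Now find the simultaneous Nash equilibrium.
Firm A's best replies: Tier1→Premium; Tier2→Premium; Tier3→Value; Tier4→Budget; Tier5→Premium.
Firm B's best replies: Budget→Tier1; Value→Tier3; Plus→Tier3; Premium→Tier4.
The unique mutual best reply is (Value, Tier3), giving (6, 9).
Sequential outcome (Value, Tier3) coincides with the Nash profile (Value, Tier3).

yes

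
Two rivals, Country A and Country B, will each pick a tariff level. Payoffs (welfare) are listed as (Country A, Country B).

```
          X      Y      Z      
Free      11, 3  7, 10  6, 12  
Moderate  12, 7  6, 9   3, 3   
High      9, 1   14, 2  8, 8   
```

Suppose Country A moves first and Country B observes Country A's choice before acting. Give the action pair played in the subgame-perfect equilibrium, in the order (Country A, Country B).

(High, Z)

Backward induction with Country A moving first.
- Free: BR = Z, leader payoff 6.
- Moderate: BR = Y, leader payoff 6.
- High: BR = Z, leader payoff 8.
Maximizing over 6, 6, 8, Country A chooses High. Subgame-perfect outcome: (High, Z) with payoffs (8, 8).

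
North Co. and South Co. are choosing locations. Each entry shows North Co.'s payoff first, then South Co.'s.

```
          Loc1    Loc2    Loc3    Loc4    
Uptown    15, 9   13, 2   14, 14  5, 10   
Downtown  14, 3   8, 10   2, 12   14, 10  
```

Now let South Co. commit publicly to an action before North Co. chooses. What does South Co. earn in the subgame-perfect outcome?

Work backward from North Co.'s decision.
- Loc1: BR = Uptown, leader payoff 9.
- Loc2: BR = Uptown, leader payoff 2.
- Loc3: BR = Uptown, leader payoff 14.
- Loc4: BR = Downtown, leader payoff 10.
Among 9, 2, 14, 10, the best is 14 at Loc3. Subgame-perfect outcome: (Uptown, Loc3) with payoffs (14, 14).

14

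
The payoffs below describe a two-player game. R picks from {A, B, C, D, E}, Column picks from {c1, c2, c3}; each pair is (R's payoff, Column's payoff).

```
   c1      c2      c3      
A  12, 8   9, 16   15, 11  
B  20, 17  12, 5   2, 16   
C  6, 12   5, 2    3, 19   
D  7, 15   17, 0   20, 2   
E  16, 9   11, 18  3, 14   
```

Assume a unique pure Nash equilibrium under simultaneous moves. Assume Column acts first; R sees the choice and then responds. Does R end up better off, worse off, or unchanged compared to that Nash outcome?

unchanged

R best-responds to each possible Column move:
- c1: BR = B, leader payoff 17.
- c2: BR = D, leader payoff 0.
- c3: BR = D, leader payoff 2.
Column's induced payoffs are 17, 0, 2, so Column commits to c1. Subgame-perfect outcome: (B, c1) with payoffs (20, 17).
Now find the simultaneous Nash equilibrium.
R's best replies: c1→B; c2→D; c3→D.
Column's best replies: A→c2; B→c1; C→c3; D→c1; E→c2.
Only (B, c1) has each player best-responding; Nash payoffs (20, 17).
R earns 20 sequentially versus 20 at the Nash outcome: unchanged.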